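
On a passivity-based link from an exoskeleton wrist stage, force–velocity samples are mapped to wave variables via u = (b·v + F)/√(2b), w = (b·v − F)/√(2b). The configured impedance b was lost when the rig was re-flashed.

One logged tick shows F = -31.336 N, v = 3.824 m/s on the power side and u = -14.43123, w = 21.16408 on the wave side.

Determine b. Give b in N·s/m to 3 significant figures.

b = 1.55 N·s/m

u + w = 6.73285;  u + w = √(2b)·v, so √(2b) = 6.73285/3.824 = 1.76068.
b = (√(2b))²/2 = 3.10000/2 = 1.55000.
(Check via u − w = 2F/√(2b): u − w = -35.59531, 2F/√(2b) = -35.59529.)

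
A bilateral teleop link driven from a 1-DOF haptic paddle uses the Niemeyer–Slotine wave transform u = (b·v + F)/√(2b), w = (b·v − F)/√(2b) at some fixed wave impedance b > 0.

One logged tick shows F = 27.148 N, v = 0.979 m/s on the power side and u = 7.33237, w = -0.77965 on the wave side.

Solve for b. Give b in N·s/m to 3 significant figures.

b = 22.4 N·s/m

u + w = 6.55272;  u + w = √(2b)·v, so √(2b) = 6.55272/0.979 = 6.69328.
b = (√(2b))²/2 = 44.79998/2 = 22.39999.
(Check via u − w = 2F/√(2b): u − w = 8.11202, 2F/√(2b) = 8.11202.)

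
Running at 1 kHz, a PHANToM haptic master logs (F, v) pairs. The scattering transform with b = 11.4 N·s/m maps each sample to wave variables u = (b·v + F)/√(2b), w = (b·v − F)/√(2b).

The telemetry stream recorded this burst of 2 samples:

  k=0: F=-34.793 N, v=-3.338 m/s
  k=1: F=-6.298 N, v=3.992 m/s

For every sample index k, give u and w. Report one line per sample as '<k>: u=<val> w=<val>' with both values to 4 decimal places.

k=0: b·v=11.4×(-3.338)=-38.0532; √(2b)=4.7749; u=(-38.0532+(-34.793))/4.7749=-15.2560, w=(-38.0532−(-34.793))/4.7749=-0.6828
k=1: b·v=11.4×3.992=45.5088; √(2b)=4.7749; u=(45.5088+(-6.298))/4.7749=8.2118, w=(45.5088−(-6.298))/4.7749=10.8497

0: u=-15.2560 w=-0.6828
1: u=8.2118 w=10.8497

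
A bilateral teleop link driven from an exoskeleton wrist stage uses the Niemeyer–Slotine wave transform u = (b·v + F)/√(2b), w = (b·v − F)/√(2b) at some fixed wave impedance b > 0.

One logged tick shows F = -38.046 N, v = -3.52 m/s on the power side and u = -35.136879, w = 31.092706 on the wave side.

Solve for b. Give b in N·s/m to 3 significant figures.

b = 0.66 N·s/m

u + w = -4.044173;  u + w = √(2b)·v, so √(2b) = -4.044173/(-3.52) = 1.148913.
b = (√(2b))²/2 = 1.320001/2 = 0.660000.
(Check via u − w = 2F/√(2b): u − w = -66.229585, 2F/√(2b) = -66.229570.)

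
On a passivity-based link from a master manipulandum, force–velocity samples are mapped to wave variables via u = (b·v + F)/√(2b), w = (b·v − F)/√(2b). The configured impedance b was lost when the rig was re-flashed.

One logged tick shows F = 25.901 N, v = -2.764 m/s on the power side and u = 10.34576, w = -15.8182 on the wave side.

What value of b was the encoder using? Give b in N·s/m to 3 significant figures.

u + w = -5.4724;  u + w = √(2b)·v, so √(2b) = -5.4724/(-2.764) = 1.9799.
b = (√(2b))²/2 = 3.9200/2 = 1.9600.
(Check via u − w = 2F/√(2b): u − w = 26.1640, 2F/√(2b) = 26.1640.)

b = 1.96 N·s/m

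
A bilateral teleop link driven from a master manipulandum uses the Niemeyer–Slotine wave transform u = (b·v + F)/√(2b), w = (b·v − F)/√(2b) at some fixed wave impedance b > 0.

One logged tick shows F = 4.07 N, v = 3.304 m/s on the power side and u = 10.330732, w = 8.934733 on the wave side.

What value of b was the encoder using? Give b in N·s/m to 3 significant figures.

u + w = 19.265465;  u + w = √(2b)·v, so √(2b) = 19.265465/3.304 = 5.830952.
b = (√(2b))²/2 = 34.000000/2 = 17.000000.
(Check via u − w = 2F/√(2b): u − w = 1.395999, 2F/√(2b) = 1.395998.)

b = 17 N·s/m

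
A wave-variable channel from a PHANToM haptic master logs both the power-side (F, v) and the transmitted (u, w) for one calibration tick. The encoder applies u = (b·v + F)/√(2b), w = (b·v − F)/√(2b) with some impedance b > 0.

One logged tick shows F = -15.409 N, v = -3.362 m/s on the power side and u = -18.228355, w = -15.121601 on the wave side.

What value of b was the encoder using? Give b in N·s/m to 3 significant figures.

u + w = -33.349956;  u + w = √(2b)·v, so √(2b) = -33.349956/(-3.362) = 9.919678.
b = (√(2b))²/2 = 98.400003/2 = 49.200002.
(Check via u − w = 2F/√(2b): u − w = -3.106754, 2F/√(2b) = -3.106754.)

b = 49.2 N·s/m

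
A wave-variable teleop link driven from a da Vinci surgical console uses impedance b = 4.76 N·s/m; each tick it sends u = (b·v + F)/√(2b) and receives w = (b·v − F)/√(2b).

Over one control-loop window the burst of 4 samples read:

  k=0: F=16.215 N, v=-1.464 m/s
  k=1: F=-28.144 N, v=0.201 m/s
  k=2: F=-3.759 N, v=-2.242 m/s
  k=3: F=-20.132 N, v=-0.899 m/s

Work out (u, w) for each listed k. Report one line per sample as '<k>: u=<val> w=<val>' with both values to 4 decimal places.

0: u=2.9968 w=-7.5139
1: u=-8.8114 w=9.4316
2: u=-4.6771 w=-2.2405
3: u=-7.9117 w=5.1379

k=0: b·v=4.76×(-1.464)=-6.9686; √(2b)=3.0854; u=(-6.9686+16.215)/3.0854=2.9968, w=(-6.9686−16.215)/3.0854=-7.5139
k=1: b·v=4.76×0.201=0.9568; √(2b)=3.0854; u=(0.9568+(-28.144))/3.0854=-8.8114, w=(0.9568−(-28.144))/3.0854=9.4316
k=2: b·v=4.76×(-2.242)=-10.6719; √(2b)=3.0854; u=(-10.6719+(-3.759))/3.0854=-4.6771, w=(-10.6719−(-3.759))/3.0854=-2.2405
k=3: b·v=4.76×(-0.899)=-4.2792; √(2b)=3.0854; u=(-4.2792+(-20.132))/3.0854=-7.9117, w=(-4.2792−(-20.132))/3.0854=5.1379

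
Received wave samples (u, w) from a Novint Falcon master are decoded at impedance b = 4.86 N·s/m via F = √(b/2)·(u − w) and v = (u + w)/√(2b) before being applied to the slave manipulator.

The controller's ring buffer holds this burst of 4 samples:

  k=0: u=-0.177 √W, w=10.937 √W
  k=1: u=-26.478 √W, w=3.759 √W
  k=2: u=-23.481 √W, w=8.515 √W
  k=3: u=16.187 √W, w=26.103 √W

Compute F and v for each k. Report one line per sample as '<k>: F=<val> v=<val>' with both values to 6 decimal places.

k=0: u−w=-11.114000, u+w=10.760000; √(b/2)=1.558846, √(2b)=3.117691; F=1.558846×(-11.114)=-17.325011, v=10.760000/3.117691=3.451272
k=1: u−w=-30.237000, u+w=-22.719000; √(b/2)=1.558846, √(2b)=3.117691; F=1.558846×(-30.237)=-47.134818, v=-22.719000/3.117691=-7.287123
k=2: u−w=-31.996000, u+w=-14.966000; √(b/2)=1.558846, √(2b)=3.117691; F=1.558846×(-31.996)=-49.876828, v=-14.966000/3.117691=-4.800347
k=3: u−w=-9.916000, u+w=42.290000; √(b/2)=1.558846, √(2b)=3.117691; F=1.558846×(-9.916)=-15.457514, v=42.290000/3.117691=13.564524

0: F=-17.325011 v=3.451272
1: F=-47.134818 v=-7.287123
2: F=-49.876828 v=-4.800347
3: F=-15.457514 v=13.564524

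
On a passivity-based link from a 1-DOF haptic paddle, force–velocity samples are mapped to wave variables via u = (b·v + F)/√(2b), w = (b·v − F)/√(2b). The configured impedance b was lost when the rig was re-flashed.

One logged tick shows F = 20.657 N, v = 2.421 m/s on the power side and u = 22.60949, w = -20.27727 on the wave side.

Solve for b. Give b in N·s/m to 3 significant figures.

u + w = 2.33222;  u + w = √(2b)·v, so √(2b) = 2.33222/2.421 = 0.96333.
b = (√(2b))²/2 = 0.92800/2 = 0.46400.
(Check via u − w = 2F/√(2b): u − w = 42.88676, 2F/√(2b) = 42.88669.)

b = 0.464 N·s/m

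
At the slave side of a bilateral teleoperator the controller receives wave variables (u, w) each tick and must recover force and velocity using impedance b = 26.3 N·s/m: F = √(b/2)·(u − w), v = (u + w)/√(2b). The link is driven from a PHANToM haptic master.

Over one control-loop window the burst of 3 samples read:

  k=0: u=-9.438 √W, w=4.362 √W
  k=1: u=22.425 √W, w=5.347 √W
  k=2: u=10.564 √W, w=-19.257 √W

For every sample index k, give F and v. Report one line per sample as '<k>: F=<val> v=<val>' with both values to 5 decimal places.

k=0: u−w=-13.80000, u+w=-5.07600; √(b/2)=3.62629, √(2b)=7.25259; F=3.62629×(-13.8)=-50.04284, v=-5.07600/7.25259=-0.69989
k=1: u−w=17.07800, u+w=27.77200; √(b/2)=3.62629, √(2b)=7.25259; F=3.62629×17.078=61.92983, v=27.77200/7.25259=3.82925
k=2: u−w=29.82100, u+w=-8.69300; √(b/2)=3.62629, √(2b)=7.25259; F=3.62629×29.821=108.13968, v=-8.69300/7.25259=-1.19861

0: F=-50.04284 v=-0.69989
1: F=61.92983 v=3.82925
2: F=108.13968 v=-1.19861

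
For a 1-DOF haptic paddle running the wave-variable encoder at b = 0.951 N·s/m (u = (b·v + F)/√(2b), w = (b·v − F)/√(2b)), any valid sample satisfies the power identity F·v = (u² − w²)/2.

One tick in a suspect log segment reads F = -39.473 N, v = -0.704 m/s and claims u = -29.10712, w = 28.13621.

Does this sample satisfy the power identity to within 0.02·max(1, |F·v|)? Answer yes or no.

F·v = (-39.473)×(-0.704) = 27.7890 W.
(u² − w²)/2 = (847.2244 − 791.6463)/2 = 27.7891 W.
|Δ| = 0.0001;  2% of max(1, |F·v|) = 0.5558.

yes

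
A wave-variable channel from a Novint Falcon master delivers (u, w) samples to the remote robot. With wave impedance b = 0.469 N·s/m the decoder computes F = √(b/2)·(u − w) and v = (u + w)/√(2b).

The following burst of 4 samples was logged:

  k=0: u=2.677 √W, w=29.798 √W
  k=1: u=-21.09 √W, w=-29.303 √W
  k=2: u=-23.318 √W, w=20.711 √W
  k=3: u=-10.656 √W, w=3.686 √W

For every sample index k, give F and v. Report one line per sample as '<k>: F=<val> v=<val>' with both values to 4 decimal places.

k=0: u−w=-27.1210, u+w=32.4750; √(b/2)=0.4843, √(2b)=0.9685; F=0.4843×(-27.121)=-13.1334, v=32.4750/0.9685=33.5311
k=1: u−w=8.2130, u+w=-50.3930; √(b/2)=0.4843, √(2b)=0.9685; F=0.4843×8.213=3.9772, v=-50.3930/0.9685=-52.0318
k=2: u−w=-44.0290, u+w=-2.6070; √(b/2)=0.4843, √(2b)=0.9685; F=0.4843×(-44.029)=-21.3211, v=-2.6070/0.9685=-2.6918
k=3: u−w=-14.3420, u+w=-6.9700; √(b/2)=0.4843, √(2b)=0.9685; F=0.4843×(-14.342)=-6.9451, v=-6.9700/0.9685=-7.1967

0: F=-13.1334 v=33.5311
1: F=3.9772 v=-52.0318
2: F=-21.3211 v=-2.6918
3: F=-6.9451 v=-7.1967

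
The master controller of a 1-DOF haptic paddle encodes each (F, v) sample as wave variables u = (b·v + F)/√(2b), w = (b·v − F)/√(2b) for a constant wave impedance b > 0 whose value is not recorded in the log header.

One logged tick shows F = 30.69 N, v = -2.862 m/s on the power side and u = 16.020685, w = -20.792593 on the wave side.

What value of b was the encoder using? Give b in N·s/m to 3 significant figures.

u + w = -4.771908;  u + w = √(2b)·v, so √(2b) = -4.771908/(-2.862) = 1.667333.
b = (√(2b))²/2 = 2.780000/2 = 1.390000.
(Check via u − w = 2F/√(2b): u − w = 36.813278, 2F/√(2b) = 36.813275.)

b = 1.39 N·s/m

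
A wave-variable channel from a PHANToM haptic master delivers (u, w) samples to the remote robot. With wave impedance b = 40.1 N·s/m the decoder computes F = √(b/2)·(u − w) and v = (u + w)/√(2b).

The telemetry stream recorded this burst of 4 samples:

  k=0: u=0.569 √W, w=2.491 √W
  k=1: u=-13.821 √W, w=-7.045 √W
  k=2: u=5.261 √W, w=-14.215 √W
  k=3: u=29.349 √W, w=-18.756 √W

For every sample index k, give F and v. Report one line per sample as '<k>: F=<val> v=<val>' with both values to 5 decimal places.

0: F=-8.60618 v=0.34169
1: F=-30.34105 v=-2.32998
2: F=87.20813 v=-0.99984
3: F=215.40085 v=1.18286

k=0: u−w=-1.92200, u+w=3.06000; √(b/2)=4.47772, √(2b)=8.95545; F=4.47772×(-1.922)=-8.60618, v=3.06000/8.95545=0.34169
k=1: u−w=-6.77600, u+w=-20.86600; √(b/2)=4.47772, √(2b)=8.95545; F=4.47772×(-6.776)=-30.34105, v=-20.86600/8.95545=-2.32998
k=2: u−w=19.47600, u+w=-8.95400; √(b/2)=4.47772, √(2b)=8.95545; F=4.47772×19.476=87.20813, v=-8.95400/8.95545=-0.99984
k=3: u−w=48.10500, u+w=10.59300; √(b/2)=4.47772, √(2b)=8.95545; F=4.47772×48.105=215.40085, v=10.59300/8.95545=1.18286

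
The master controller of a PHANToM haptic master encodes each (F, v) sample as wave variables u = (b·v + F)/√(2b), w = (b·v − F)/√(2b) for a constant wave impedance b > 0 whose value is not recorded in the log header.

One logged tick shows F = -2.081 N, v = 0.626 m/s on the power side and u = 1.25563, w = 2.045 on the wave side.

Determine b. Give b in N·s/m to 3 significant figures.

b = 13.9 N·s/m

u + w = 3.3006;  u + w = √(2b)·v, so √(2b) = 3.3006/0.626 = 5.2726.
b = (√(2b))²/2 = 27.8000/2 = 13.9000.
(Check via u − w = 2F/√(2b): u − w = -0.7894, 2F/√(2b) = -0.7894.)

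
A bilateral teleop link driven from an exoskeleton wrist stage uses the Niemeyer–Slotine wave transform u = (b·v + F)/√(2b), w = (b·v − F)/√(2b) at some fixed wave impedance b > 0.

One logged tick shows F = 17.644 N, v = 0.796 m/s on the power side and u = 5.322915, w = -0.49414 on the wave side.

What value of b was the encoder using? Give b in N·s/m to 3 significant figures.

b = 18.4 N·s/m

u + w = 4.828775;  u + w = √(2b)·v, so √(2b) = 4.828775/0.796 = 6.066300.
b = (√(2b))²/2 = 36.799999/2 = 18.399999.
(Check via u − w = 2F/√(2b): u − w = 5.817055, 2F/√(2b) = 5.817055.)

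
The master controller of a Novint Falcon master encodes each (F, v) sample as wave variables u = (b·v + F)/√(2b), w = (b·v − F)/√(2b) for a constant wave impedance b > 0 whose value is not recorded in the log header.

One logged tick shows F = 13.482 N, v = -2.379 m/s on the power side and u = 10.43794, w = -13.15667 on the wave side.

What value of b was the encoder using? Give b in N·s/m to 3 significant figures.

u + w = -2.71873;  u + w = √(2b)·v, so √(2b) = -2.71873/(-2.379) = 1.14280.
b = (√(2b))²/2 = 1.30600/2 = 0.65300.
(Check via u − w = 2F/√(2b): u − w = 23.59461, 2F/√(2b) = 23.59460.)

b = 0.653 N·s/m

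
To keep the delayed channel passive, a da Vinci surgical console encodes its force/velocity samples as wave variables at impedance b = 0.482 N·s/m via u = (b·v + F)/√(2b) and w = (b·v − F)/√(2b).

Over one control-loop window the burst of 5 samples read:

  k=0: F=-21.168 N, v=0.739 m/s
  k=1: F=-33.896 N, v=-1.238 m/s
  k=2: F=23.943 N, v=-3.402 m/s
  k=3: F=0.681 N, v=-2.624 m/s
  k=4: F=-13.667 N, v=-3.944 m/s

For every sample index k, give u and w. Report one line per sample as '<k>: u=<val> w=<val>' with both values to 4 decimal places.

k=0: b·v=0.482×0.739=0.3562; √(2b)=0.9818; u=(0.3562+(-21.168))/0.9818=-21.1968, w=(0.3562−(-21.168))/0.9818=21.9224
k=1: b·v=0.482×(-1.238)=-0.5967; √(2b)=0.9818; u=(-0.5967+(-33.896))/0.9818=-35.1309, w=(-0.5967−(-33.896))/0.9818=33.9154
k=2: b·v=0.482×(-3.402)=-1.6398; √(2b)=0.9818; u=(-1.6398+23.943)/0.9818=22.7159, w=(-1.6398−23.943)/0.9818=-26.0561
k=3: b·v=0.482×(-2.624)=-1.2648; √(2b)=0.9818; u=(-1.2648+0.681)/0.9818=-0.5946, w=(-1.2648−0.681)/0.9818=-1.9818
k=4: b·v=0.482×(-3.944)=-1.9010; √(2b)=0.9818; u=(-1.9010+(-13.667))/0.9818=-15.8560, w=(-1.9010−(-13.667))/0.9818=11.9837

0: u=-21.1968 w=21.9224
1: u=-35.1309 w=33.9154
2: u=22.7159 w=-26.0561
3: u=-0.5946 w=-1.9818
4: u=-15.8560 w=11.9837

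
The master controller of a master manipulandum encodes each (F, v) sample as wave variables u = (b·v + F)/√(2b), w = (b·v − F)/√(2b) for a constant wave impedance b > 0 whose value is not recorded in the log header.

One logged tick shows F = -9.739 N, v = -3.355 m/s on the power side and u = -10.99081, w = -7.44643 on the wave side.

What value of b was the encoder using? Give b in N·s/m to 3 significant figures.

b = 15.1 N·s/m

u + w = -18.43724;  u + w = √(2b)·v, so √(2b) = -18.43724/(-3.355) = 5.49545.
b = (√(2b))²/2 = 30.19999/2 = 15.09999.
(Check via u − w = 2F/√(2b): u − w = -3.54438, 2F/√(2b) = -3.54439.)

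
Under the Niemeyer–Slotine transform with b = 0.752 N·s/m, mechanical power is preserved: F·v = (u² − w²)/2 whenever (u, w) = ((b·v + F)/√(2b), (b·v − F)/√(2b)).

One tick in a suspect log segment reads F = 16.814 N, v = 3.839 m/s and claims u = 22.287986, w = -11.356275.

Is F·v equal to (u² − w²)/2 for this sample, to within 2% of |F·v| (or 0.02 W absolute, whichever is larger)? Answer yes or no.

no

F·v = 16.814×3.839 = 64.548946 W.
(u² − w²)/2 = (496.754320 − 128.964982)/2 = 183.894669 W.
|Δ| = 119.345723;  2% of max(1, |F·v|) = 1.290979.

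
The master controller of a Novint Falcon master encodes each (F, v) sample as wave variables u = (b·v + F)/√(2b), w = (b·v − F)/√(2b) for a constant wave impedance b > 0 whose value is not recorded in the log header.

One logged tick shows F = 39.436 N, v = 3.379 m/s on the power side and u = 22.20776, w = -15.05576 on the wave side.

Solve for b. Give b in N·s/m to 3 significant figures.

u + w = 7.15200;  u + w = √(2b)·v, so √(2b) = 7.15200/3.379 = 2.11660.
b = (√(2b))²/2 = 4.48001/2 = 2.24000.
(Check via u − w = 2F/√(2b): u − w = 37.26352, 2F/√(2b) = 37.26349.)

b = 2.24 N·s/m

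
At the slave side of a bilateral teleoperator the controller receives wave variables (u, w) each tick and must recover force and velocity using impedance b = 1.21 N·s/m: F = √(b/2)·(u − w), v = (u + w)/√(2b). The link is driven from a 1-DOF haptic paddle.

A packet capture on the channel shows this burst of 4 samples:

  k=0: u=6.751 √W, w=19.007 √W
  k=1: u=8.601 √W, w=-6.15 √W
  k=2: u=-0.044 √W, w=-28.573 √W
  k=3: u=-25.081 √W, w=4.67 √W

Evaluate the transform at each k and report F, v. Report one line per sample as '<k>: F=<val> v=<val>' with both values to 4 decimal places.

k=0: u−w=-12.2560, u+w=25.7580; √(b/2)=0.7778, √(2b)=1.5556; F=0.7778×(-12.256)=-9.5329, v=25.7580/1.5556=16.5579
k=1: u−w=14.7510, u+w=2.4510; √(b/2)=0.7778, √(2b)=1.5556; F=0.7778×14.751=11.4736, v=2.4510/1.5556=1.5756
k=2: u−w=28.5290, u+w=-28.6170; √(b/2)=0.7778, √(2b)=1.5556; F=0.7778×28.529=22.1904, v=-28.6170/1.5556=-18.3957
k=3: u−w=-29.7510, u+w=-20.4110; √(b/2)=0.7778, √(2b)=1.5556; F=0.7778×(-29.751)=-23.1408, v=-20.4110/1.5556=-13.1207

0: F=-9.5329 v=16.5579
1: F=11.4736 v=1.5756
2: F=22.1904 v=-18.3957
3: F=-23.1408 v=-13.1207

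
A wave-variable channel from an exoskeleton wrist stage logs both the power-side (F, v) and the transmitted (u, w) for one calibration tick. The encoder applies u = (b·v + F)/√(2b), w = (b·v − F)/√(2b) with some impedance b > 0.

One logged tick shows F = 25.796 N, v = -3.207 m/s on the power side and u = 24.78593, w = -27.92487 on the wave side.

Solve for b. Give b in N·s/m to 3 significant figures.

u + w = -3.1389;  u + w = √(2b)·v, so √(2b) = -3.1389/(-3.207) = 0.9788.
b = (√(2b))²/2 = 0.9580/2 = 0.4790.
(Check via u − w = 2F/√(2b): u − w = 52.7108, 2F/√(2b) = 52.7106.)

b = 0.479 N·s/m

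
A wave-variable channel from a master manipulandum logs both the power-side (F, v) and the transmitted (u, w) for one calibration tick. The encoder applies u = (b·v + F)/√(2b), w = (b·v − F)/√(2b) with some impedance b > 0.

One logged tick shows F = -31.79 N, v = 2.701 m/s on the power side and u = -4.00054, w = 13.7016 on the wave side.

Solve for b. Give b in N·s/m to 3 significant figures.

u + w = 9.70106;  u + w = √(2b)·v, so √(2b) = 9.70106/2.701 = 3.59165.
b = (√(2b))²/2 = 12.89999/2 = 6.44999.
(Check via u − w = 2F/√(2b): u − w = -17.70214, 2F/√(2b) = -17.70215.)

b = 6.45 N·s/m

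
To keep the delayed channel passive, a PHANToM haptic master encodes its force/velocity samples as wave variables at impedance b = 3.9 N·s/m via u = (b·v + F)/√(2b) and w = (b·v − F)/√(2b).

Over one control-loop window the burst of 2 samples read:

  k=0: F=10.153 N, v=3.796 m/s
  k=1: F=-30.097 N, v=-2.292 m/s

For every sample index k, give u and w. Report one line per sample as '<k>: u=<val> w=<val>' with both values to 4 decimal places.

k=0: b·v=3.9×3.796=14.8044; √(2b)=2.7928; u=(14.8044+10.153)/2.7928=8.9362, w=(14.8044−10.153)/2.7928=1.6655
k=1: b·v=3.9×(-2.292)=-8.9388; √(2b)=2.7928; u=(-8.9388+(-30.097))/2.7928=-13.9771, w=(-8.9388−(-30.097))/2.7928=7.5759

0: u=8.9362 w=1.6655
1: u=-13.9771 w=7.5759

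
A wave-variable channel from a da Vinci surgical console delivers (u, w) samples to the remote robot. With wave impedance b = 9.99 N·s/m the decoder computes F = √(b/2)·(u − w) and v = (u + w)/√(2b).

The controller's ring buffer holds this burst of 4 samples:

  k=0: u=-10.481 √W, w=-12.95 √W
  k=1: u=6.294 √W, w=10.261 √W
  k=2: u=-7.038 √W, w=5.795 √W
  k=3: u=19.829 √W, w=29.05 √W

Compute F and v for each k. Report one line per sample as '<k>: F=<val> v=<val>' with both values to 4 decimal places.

0: F=5.5181 v=-5.2420
1: F=-8.8660 v=3.7037
2: F=-28.6811 v=-0.2781
3: F=-20.6085 v=10.9351

k=0: u−w=2.4690, u+w=-23.4310; √(b/2)=2.2349, √(2b)=4.4699; F=2.2349×2.469=5.5181, v=-23.4310/4.4699=-5.2420
k=1: u−w=-3.9670, u+w=16.5550; √(b/2)=2.2349, √(2b)=4.4699; F=2.2349×(-3.967)=-8.8660, v=16.5550/4.4699=3.7037
k=2: u−w=-12.8330, u+w=-1.2430; √(b/2)=2.2349, √(2b)=4.4699; F=2.2349×(-12.833)=-28.6811, v=-1.2430/4.4699=-0.2781
k=3: u−w=-9.2210, u+w=48.8790; √(b/2)=2.2349, √(2b)=4.4699; F=2.2349×(-9.221)=-20.6085, v=48.8790/4.4699=10.9351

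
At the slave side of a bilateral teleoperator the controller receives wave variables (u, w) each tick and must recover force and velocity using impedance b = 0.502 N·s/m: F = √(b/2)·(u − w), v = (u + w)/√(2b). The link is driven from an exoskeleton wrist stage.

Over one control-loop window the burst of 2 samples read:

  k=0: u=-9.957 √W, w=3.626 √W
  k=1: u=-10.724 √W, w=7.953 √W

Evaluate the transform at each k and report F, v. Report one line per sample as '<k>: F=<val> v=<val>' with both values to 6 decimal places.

k=0: u−w=-13.583000, u+w=-6.331000; √(b/2)=0.500999, √(2b)=1.001998; F=0.500999×(-13.583)=-6.805069, v=-6.331000/1.001998=-6.318376
k=1: u−w=-18.677000, u+w=-2.771000; √(b/2)=0.500999, √(2b)=1.001998; F=0.500999×(-18.677)=-9.357158, v=-2.771000/1.001998=-2.765475

0: F=-6.805069 v=-6.318376
1: F=-9.357158 v=-2.765475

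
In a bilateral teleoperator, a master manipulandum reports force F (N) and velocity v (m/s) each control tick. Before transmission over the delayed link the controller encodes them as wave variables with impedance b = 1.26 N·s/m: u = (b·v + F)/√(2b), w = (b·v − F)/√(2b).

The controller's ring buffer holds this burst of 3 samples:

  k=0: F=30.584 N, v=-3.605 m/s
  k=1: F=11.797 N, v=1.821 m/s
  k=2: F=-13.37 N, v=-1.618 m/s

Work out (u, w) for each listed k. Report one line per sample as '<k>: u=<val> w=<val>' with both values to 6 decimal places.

0: u=16.404729 w=-22.127489
1: u=8.876785 w=-5.986038
2: u=-9.706556 w=7.138061

k=0: b·v=1.26×(-3.605)=-4.542300; √(2b)=1.587451; u=(-4.542300+30.584)/1.587451=16.404729, w=(-4.542300−30.584)/1.587451=-22.127489
k=1: b·v=1.26×1.821=2.294460; √(2b)=1.587451; u=(2.294460+11.797)/1.587451=8.876785, w=(2.294460−11.797)/1.587451=-5.986038
k=2: b·v=1.26×(-1.618)=-2.038680; √(2b)=1.587451; u=(-2.038680+(-13.37))/1.587451=-9.706556, w=(-2.038680−(-13.37))/1.587451=7.138061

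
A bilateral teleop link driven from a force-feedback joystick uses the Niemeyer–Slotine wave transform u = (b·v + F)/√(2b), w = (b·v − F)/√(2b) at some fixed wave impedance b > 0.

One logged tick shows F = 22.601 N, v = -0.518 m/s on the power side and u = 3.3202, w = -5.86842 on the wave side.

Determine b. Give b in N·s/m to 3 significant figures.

u + w = -2.54822;  u + w = √(2b)·v, so √(2b) = -2.54822/(-0.518) = 4.91934.
b = (√(2b))²/2 = 24.19994/2 = 12.09997.
(Check via u − w = 2F/√(2b): u − w = 9.18862, 2F/√(2b) = 9.18862.)

b = 12.1 N·s/m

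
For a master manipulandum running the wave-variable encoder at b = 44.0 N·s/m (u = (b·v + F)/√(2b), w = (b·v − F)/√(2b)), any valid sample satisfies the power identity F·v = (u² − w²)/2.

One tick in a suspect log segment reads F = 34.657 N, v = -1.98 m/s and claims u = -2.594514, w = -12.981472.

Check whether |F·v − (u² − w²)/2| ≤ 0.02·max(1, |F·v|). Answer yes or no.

F·v = 34.657×(-1.98) = -68.620860 W.
(u² − w²)/2 = (6.731503 − 168.518615)/2 = -80.893556 W.
|Δ| = 12.272696;  2% of max(1, |F·v|) = 1.372417.

no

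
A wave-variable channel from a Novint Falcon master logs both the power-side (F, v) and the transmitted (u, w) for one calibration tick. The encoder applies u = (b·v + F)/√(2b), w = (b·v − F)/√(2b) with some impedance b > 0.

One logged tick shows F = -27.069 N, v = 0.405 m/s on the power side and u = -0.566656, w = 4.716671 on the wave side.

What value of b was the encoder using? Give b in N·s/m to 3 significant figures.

u + w = 4.150015;  u + w = √(2b)·v, so √(2b) = 4.150015/0.405 = 10.246951.
b = (√(2b))²/2 = 104.999997/2 = 52.499998.
(Check via u − w = 2F/√(2b): u − w = -5.283327, 2F/√(2b) = -5.283328.)

b = 52.5 N·s/m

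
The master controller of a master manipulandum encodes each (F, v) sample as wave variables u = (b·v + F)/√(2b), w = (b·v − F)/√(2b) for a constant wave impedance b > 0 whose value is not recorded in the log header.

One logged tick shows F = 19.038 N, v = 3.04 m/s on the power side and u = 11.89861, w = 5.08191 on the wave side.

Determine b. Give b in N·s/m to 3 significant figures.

b = 15.6 N·s/m

u + w = 16.98052;  u + w = √(2b)·v, so √(2b) = 16.98052/3.04 = 5.58570.
b = (√(2b))²/2 = 31.20002/2 = 15.60001.
(Check via u − w = 2F/√(2b): u − w = 6.81670, 2F/√(2b) = 6.81670.)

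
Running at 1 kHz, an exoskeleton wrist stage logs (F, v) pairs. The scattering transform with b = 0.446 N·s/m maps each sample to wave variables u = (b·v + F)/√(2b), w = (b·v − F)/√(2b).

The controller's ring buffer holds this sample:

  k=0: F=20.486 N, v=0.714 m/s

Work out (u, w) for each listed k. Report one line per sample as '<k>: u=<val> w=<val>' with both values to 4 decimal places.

0: u=22.0279 w=-21.3536

k=0: b·v=0.446×0.714=0.3184; √(2b)=0.9445; u=(0.3184+20.486)/0.9445=22.0279, w=(0.3184−20.486)/0.9445=-21.3536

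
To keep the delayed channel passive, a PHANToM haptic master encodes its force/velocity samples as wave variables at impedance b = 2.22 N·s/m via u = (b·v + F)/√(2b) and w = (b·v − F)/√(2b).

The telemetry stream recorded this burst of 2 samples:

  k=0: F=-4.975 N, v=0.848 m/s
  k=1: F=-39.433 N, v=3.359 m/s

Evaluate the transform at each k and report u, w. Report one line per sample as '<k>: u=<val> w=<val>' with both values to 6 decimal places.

k=0: b·v=2.22×0.848=1.882560; √(2b)=2.107131; u=(1.882560+(-4.975))/2.107131=-1.467607, w=(1.882560−(-4.975))/2.107131=3.254454
k=1: b·v=2.22×3.359=7.456980; √(2b)=2.107131; u=(7.456980+(-39.433))/2.107131=-15.175148, w=(7.456980−(-39.433))/2.107131=22.253000

0: u=-1.467607 w=3.254454
1: u=-15.175148 w=22.253000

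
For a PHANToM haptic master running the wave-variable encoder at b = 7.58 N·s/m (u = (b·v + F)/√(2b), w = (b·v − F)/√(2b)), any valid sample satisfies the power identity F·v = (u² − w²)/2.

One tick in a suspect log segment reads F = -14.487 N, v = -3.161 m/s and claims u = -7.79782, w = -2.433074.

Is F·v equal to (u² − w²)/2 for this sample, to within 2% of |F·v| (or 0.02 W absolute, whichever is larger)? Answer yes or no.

F·v = (-14.487)×(-3.161) = 45.793407 W.
(u² − w²)/2 = (60.805997 − 5.919849)/2 = 27.443074 W.
|Δ| = 18.350333;  2% of max(1, |F·v|) = 0.915868.

no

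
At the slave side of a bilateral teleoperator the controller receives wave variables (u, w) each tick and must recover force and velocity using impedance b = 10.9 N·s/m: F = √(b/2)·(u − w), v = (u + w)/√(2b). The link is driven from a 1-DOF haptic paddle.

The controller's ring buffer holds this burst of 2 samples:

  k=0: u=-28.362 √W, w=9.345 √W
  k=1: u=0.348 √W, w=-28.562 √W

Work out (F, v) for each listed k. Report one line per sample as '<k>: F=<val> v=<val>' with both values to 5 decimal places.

k=0: u−w=-37.70700, u+w=-19.01700; √(b/2)=2.33452, √(2b)=4.66905; F=2.33452×(-37.707)=-88.02788, v=-19.01700/4.66905=-4.07299
k=1: u−w=28.91000, u+w=-28.21400; √(b/2)=2.33452, √(2b)=4.66905; F=2.33452×28.91=67.49107, v=-28.21400/4.66905=-6.04277

0: F=-88.02788 v=-4.07299
1: F=67.49107 v=-6.04277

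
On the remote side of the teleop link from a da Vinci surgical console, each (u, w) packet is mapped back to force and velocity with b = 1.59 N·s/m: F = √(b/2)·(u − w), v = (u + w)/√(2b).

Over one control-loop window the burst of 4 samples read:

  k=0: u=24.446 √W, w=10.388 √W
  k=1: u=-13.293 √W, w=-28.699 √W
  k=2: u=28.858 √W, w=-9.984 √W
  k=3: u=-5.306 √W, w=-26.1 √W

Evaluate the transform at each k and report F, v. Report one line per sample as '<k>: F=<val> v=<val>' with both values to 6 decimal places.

0: F=12.534503 v=19.533937
1: F=13.736417 v=-23.547944
2: F=34.632604 v=10.584014
3: F=18.540507 v=-17.611610

k=0: u−w=14.058000, u+w=34.834000; √(b/2)=0.891628, √(2b)=1.783255; F=0.891628×14.058=12.534503, v=34.834000/1.783255=19.533937
k=1: u−w=15.406000, u+w=-41.992000; √(b/2)=0.891628, √(2b)=1.783255; F=0.891628×15.406=13.736417, v=-41.992000/1.783255=-23.547944
k=2: u−w=38.842000, u+w=18.874000; √(b/2)=0.891628, √(2b)=1.783255; F=0.891628×38.842=34.632604, v=18.874000/1.783255=10.584014
k=3: u−w=20.794000, u+w=-31.406000; √(b/2)=0.891628, √(2b)=1.783255; F=0.891628×20.794=18.540507, v=-31.406000/1.783255=-17.611610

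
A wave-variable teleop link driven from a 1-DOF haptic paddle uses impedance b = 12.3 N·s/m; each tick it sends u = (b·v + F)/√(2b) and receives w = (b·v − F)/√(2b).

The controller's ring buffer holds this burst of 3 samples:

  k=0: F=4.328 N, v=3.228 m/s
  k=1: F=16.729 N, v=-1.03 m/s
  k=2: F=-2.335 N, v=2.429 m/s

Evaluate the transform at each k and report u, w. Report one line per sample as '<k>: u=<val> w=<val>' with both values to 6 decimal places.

0: u=8.877789 w=7.132571
1: u=0.818575 w=-5.927209
2: u=5.552943 w=6.494506

k=0: b·v=12.3×3.228=39.704400; √(2b)=4.959839; u=(39.704400+4.328)/4.959839=8.877789, w=(39.704400−4.328)/4.959839=7.132571
k=1: b·v=12.3×(-1.03)=-12.669000; √(2b)=4.959839; u=(-12.669000+16.729)/4.959839=0.818575, w=(-12.669000−16.729)/4.959839=-5.927209
k=2: b·v=12.3×2.429=29.876700; √(2b)=4.959839; u=(29.876700+(-2.335))/4.959839=5.552943, w=(29.876700−(-2.335))/4.959839=6.494506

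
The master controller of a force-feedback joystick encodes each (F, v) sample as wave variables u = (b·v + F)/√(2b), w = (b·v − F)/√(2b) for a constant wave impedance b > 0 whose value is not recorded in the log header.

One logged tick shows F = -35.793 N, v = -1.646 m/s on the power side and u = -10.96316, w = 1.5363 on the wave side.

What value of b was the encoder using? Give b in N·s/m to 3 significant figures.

b = 16.4 N·s/m

u + w = -9.42686;  u + w = √(2b)·v, so √(2b) = -9.42686/(-1.646) = 5.72713.
b = (√(2b))²/2 = 32.80005/2 = 16.40002.
(Check via u − w = 2F/√(2b): u − w = -12.49946, 2F/√(2b) = -12.49945.)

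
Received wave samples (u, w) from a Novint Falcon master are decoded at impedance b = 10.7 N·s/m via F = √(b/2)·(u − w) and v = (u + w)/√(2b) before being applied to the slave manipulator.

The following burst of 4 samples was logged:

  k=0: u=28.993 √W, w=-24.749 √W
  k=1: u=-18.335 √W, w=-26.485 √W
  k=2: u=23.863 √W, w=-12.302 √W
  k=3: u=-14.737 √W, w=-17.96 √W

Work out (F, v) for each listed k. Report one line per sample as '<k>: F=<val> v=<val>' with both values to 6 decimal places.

k=0: u−w=53.742000, u+w=4.244000; √(b/2)=2.313007, √(2b)=4.626013; F=2.313007×53.742=124.305606, v=4.244000/4.626013=0.917421
k=1: u−w=8.150000, u+w=-44.820000; √(b/2)=2.313007, √(2b)=4.626013; F=2.313007×8.15=18.851005, v=-44.820000/4.626013=-9.688688
k=2: u−w=36.165000, u+w=11.561000; √(b/2)=2.313007, √(2b)=4.626013; F=2.313007×36.165=83.649887, v=11.561000/4.626013=2.499128
k=3: u−w=3.223000, u+w=-32.697000; √(b/2)=2.313007, √(2b)=4.626013; F=2.313007×3.223=7.454821, v=-32.697000/4.626013=-7.068073

0: F=124.305606 v=0.917421
1: F=18.851005 v=-9.688688
2: F=83.649887 v=2.499128
3: F=7.454821 v=-7.068073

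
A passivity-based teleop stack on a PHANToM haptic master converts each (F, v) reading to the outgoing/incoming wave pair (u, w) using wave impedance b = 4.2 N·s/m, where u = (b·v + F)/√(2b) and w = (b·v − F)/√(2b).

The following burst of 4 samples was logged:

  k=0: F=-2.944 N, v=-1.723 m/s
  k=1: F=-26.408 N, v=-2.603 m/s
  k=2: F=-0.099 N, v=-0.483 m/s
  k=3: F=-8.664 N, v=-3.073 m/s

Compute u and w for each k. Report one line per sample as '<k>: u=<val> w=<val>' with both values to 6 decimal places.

0: u=-3.512641 w=-1.481088
1: u=-12.883731 w=5.339520
2: u=-0.734092 w=-0.665775
3: u=-7.442564 w=-1.463836

k=0: b·v=4.2×(-1.723)=-7.236600; √(2b)=2.898275; u=(-7.236600+(-2.944))/2.898275=-3.512641, w=(-7.236600−(-2.944))/2.898275=-1.481088
k=1: b·v=4.2×(-2.603)=-10.932600; √(2b)=2.898275; u=(-10.932600+(-26.408))/2.898275=-12.883731, w=(-10.932600−(-26.408))/2.898275=5.339520
k=2: b·v=4.2×(-0.483)=-2.028600; √(2b)=2.898275; u=(-2.028600+(-0.099))/2.898275=-0.734092, w=(-2.028600−(-0.099))/2.898275=-0.665775
k=3: b·v=4.2×(-3.073)=-12.906600; √(2b)=2.898275; u=(-12.906600+(-8.664))/2.898275=-7.442564, w=(-12.906600−(-8.664))/2.898275=-1.463836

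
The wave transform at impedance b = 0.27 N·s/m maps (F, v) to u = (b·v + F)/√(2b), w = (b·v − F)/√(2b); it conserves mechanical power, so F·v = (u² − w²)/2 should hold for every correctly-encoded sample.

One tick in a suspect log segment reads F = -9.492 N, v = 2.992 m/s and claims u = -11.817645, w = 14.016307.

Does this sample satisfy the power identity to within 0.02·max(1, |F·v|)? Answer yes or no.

yes

F·v = (-9.492)×2.992 = -28.400064 W.
(u² − w²)/2 = (139.656733 − 196.456862)/2 = -28.400064 W.
|Δ| = 0.000000;  2% of max(1, |F·v|) = 0.568001.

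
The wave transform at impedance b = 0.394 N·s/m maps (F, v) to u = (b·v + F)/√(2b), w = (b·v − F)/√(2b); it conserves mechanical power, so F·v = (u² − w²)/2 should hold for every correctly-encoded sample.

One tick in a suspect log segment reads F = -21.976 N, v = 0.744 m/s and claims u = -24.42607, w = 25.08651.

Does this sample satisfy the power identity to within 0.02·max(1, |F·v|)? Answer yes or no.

F·v = (-21.976)×0.744 = -16.3501 W.
(u² − w²)/2 = (596.6329 − 629.3330)/2 = -16.3500 W.
|Δ| = 0.0001;  2% of max(1, |F·v|) = 0.3270.

yes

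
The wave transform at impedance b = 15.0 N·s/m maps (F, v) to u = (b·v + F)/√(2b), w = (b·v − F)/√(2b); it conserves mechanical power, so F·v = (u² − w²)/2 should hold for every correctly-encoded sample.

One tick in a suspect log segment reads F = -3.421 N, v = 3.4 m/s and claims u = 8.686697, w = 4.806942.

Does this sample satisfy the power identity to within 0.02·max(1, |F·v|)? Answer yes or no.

no

F·v = (-3.421)×3.4 = -11.631400 W.
(u² − w²)/2 = (75.458705 − 23.106691)/2 = 26.176007 W.
|Δ| = 37.807407;  2% of max(1, |F·v|) = 0.232628.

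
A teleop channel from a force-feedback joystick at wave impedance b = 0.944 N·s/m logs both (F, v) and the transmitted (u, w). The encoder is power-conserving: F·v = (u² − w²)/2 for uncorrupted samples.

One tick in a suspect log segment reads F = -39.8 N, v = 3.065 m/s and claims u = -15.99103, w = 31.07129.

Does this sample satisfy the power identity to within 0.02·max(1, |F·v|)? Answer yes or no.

F·v = (-39.8)×3.065 = -121.98700 W.
(u² − w²)/2 = (255.71304 − 965.42506)/2 = -354.85601 W.
|Δ| = 232.86901;  2% of max(1, |F·v|) = 2.43974.

no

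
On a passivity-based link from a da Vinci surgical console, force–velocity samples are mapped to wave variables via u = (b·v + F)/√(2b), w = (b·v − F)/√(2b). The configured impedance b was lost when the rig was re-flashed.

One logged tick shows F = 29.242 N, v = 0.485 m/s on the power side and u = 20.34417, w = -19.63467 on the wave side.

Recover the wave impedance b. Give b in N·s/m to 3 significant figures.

b = 1.07 N·s/m

u + w = 0.7095;  u + w = √(2b)·v, so √(2b) = 0.7095/0.485 = 1.4629.
b = (√(2b))²/2 = 2.1400/2 = 1.0700.
(Check via u − w = 2F/√(2b): u − w = 39.9788, 2F/√(2b) = 39.9785.)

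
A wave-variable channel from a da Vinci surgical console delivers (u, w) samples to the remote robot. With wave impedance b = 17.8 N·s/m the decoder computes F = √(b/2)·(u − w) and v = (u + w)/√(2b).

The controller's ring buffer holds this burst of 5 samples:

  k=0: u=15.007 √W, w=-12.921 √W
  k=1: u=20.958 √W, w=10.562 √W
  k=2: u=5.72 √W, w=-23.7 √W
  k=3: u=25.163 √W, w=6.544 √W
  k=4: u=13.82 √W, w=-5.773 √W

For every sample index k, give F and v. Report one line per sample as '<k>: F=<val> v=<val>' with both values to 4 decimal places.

0: F=83.3172 v=0.3496
1: F=31.0142 v=5.2828
2: F=87.7683 v=-3.0135
3: F=55.5458 v=5.3141
4: F=58.4515 v=1.3487

k=0: u−w=27.9280, u+w=2.0860; √(b/2)=2.9833, √(2b)=5.9666; F=2.9833×27.928=83.3172, v=2.0860/5.9666=0.3496
k=1: u−w=10.3960, u+w=31.5200; √(b/2)=2.9833, √(2b)=5.9666; F=2.9833×10.396=31.0142, v=31.5200/5.9666=5.2828
k=2: u−w=29.4200, u+w=-17.9800; √(b/2)=2.9833, √(2b)=5.9666; F=2.9833×29.42=87.7683, v=-17.9800/5.9666=-3.0135
k=3: u−w=18.6190, u+w=31.7070; √(b/2)=2.9833, √(2b)=5.9666; F=2.9833×18.619=55.5458, v=31.7070/5.9666=5.3141
k=4: u−w=19.5930, u+w=8.0470; √(b/2)=2.9833, √(2b)=5.9666; F=2.9833×19.593=58.4515, v=8.0470/5.9666=1.3487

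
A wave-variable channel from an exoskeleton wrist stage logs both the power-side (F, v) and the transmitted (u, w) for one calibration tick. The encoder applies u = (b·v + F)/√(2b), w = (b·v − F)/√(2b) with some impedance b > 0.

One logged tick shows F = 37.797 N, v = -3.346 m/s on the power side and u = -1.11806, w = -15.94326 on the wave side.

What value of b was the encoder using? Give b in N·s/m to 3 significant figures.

b = 13 N·s/m

u + w = -17.06132;  u + w = √(2b)·v, so √(2b) = -17.06132/(-3.346) = 5.09902.
b = (√(2b))²/2 = 26.00000/2 = 13.00000.
(Check via u − w = 2F/√(2b): u − w = 14.82520, 2F/√(2b) = 14.82520.)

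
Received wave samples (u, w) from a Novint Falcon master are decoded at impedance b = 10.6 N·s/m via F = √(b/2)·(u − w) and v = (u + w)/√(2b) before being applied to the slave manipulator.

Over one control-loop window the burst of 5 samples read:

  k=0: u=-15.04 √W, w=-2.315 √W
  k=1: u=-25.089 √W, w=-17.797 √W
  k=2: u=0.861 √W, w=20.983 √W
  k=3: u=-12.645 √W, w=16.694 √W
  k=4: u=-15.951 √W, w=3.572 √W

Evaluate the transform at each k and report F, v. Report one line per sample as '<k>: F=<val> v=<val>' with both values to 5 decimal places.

k=0: u−w=-12.72500, u+w=-17.35500; √(b/2)=2.30217, √(2b)=4.60435; F=2.30217×(-12.725)=-29.29515, v=-17.35500/4.60435=-3.76927
k=1: u−w=-7.29200, u+w=-42.88600; √(b/2)=2.30217, √(2b)=4.60435; F=2.30217×(-7.292)=-16.78744, v=-42.88600/4.60435=-9.31424
k=2: u−w=-20.12200, u+w=21.84400; √(b/2)=2.30217, √(2b)=4.60435; F=2.30217×(-20.122)=-46.32432, v=21.84400/4.60435=4.74421
k=3: u−w=-29.33900, u+w=4.04900; √(b/2)=2.30217, √(2b)=4.60435; F=2.30217×(-29.339)=-67.54345, v=4.04900/4.60435=0.87939
k=4: u−w=-19.52300, u+w=-12.37900; √(b/2)=2.30217, √(2b)=4.60435; F=2.30217×(-19.523)=-44.94532, v=-12.37900/4.60435=-2.68855

0: F=-29.29515 v=-3.76927
1: F=-16.78744 v=-9.31424
2: F=-46.32432 v=4.74421
3: F=-67.54345 v=0.87939
4: F=-44.94532 v=-2.68855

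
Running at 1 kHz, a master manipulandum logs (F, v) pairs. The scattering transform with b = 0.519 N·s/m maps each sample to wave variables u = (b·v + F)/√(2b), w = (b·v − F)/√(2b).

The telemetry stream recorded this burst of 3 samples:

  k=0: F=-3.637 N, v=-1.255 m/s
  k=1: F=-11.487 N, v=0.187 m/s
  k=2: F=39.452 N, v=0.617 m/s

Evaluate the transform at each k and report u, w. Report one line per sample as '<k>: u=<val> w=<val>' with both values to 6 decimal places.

0: u=-4.209117 w=2.930495
1: u=-11.179517 w=11.370037
2: u=39.037427 w=-38.408814

k=0: b·v=0.519×(-1.255)=-0.651345; √(2b)=1.018823; u=(-0.651345+(-3.637))/1.018823=-4.209117, w=(-0.651345−(-3.637))/1.018823=2.930495
k=1: b·v=0.519×0.187=0.097053; √(2b)=1.018823; u=(0.097053+(-11.487))/1.018823=-11.179517, w=(0.097053−(-11.487))/1.018823=11.370037
k=2: b·v=0.519×0.617=0.320223; √(2b)=1.018823; u=(0.320223+39.452)/1.018823=39.037427, w=(0.320223−39.452)/1.018823=-38.408814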